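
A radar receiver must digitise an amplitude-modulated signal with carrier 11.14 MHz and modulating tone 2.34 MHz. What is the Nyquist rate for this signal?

26.96 MHz

AM sidebands sit at fc ± fm = 8.8 MHz and 13.48 MHz.
Highest-frequency component: 13.48 MHz.
Nyquist rate = 2 × 13.48 MHz = 26.96 MHz.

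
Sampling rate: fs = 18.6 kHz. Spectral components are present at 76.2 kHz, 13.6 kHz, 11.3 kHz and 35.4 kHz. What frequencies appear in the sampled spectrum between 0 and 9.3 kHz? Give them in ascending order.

fs/2 = 9.3 kHz.
76.2 kHz mod fs = 1.8 kHz.
1.8 kHz ≤ fs/2 = 9.3 kHz, appears at 1.8 kHz.
13.6 kHz > fs/2 = 9.3 kHz, folds to fs − 13.6 kHz = 5 kHz.
11.3 kHz > fs/2 = 9.3 kHz, folds to fs − 11.3 kHz = 7.3 kHz.
35.4 kHz mod fs = 16.8 kHz.
16.8 kHz > fs/2 = 9.3 kHz, folds to fs − 16.8 kHz = 1.8 kHz.
Distinct values: {1.8 kHz, 5 kHz, 7.3 kHz}.

1.8 kHz, 5 kHz, 7.3 kHz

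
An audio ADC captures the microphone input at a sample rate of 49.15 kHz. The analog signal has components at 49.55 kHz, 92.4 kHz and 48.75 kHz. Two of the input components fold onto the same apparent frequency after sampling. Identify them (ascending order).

fs/2 = 24.575 kHz.
49.55 kHz mod fs = 0.4 kHz.
0.4 kHz ≤ fs/2 = 24.575 kHz, appears at 0.4 kHz.
92.4 kHz mod fs = 43.25 kHz.
43.25 kHz > fs/2 = 24.575 kHz, folds to fs − 43.25 kHz = 5.9 kHz.
48.75 kHz > fs/2 = 24.575 kHz, folds to fs − 48.75 kHz = 0.4 kHz.
48.75 kHz and 49.55 kHz both map to 0.4 kHz.

48.75 kHz, 49.55 kHz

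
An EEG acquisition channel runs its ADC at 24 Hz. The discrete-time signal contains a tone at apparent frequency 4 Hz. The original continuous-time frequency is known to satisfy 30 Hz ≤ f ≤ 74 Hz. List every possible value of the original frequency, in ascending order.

Frequencies that alias to 4 Hz are k·fs ± 4 Hz for integer k ≥ 0.
k=0: 4 Hz.
k=1: 20 Hz, 28 Hz.
k=2: 44 Hz, 52 Hz.
k=3: 68 Hz, 76 Hz.
k=4: 92 Hz, 100 Hz.
Within [30 Hz, 74 Hz]: 44 Hz, 52 Hz, 68 Hz.

44 Hz, 52 Hz, 68 Hz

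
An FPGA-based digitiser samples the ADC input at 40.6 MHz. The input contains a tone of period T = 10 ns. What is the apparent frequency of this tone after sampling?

T = 10 ns → f = 1/T = 100 MHz.
100 MHz mod fs = 18.8 MHz.
18.8 MHz ≤ fs/2 = 20.3 MHz, appears at 18.8 MHz.

18.8 MHz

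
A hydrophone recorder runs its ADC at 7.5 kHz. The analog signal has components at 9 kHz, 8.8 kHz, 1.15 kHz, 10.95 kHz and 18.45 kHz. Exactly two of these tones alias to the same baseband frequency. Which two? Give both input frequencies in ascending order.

fs/2 = 3.75 kHz.
9 kHz mod fs = 1.5 kHz.
1.5 kHz ≤ fs/2 = 3.75 kHz, appears at 1.5 kHz.
8.8 kHz mod fs = 1.3 kHz.
1.3 kHz ≤ fs/2 = 3.75 kHz, appears at 1.3 kHz.
1.15 kHz ≤ fs/2 = 3.75 kHz, passes unchanged.
10.95 kHz mod fs = 3.45 kHz.
3.45 kHz ≤ fs/2 = 3.75 kHz, appears at 3.45 kHz.
18.45 kHz mod fs = 3.45 kHz.
3.45 kHz ≤ fs/2 = 3.75 kHz, appears at 3.45 kHz.
10.95 kHz and 18.45 kHz both map to 3.45 kHz.

10.95 kHz, 18.45 kHz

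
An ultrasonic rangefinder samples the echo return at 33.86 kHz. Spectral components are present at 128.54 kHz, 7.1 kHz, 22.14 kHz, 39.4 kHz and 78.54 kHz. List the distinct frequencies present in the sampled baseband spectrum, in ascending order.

5.54 kHz, 6.9 kHz, 7.1 kHz, 10.82 kHz, 11.72 kHz

fs/2 = 16.93 kHz.
128.54 kHz mod fs = 26.96 kHz.
26.96 kHz > fs/2 = 16.93 kHz, folds to fs − 26.96 kHz = 6.9 kHz.
7.1 kHz ≤ fs/2 = 16.93 kHz, passes unchanged.
22.14 kHz > fs/2 = 16.93 kHz, folds to fs − 22.14 kHz = 11.72 kHz.
39.4 kHz mod fs = 5.54 kHz.
5.54 kHz ≤ fs/2 = 16.93 kHz, appears at 5.54 kHz.
78.54 kHz mod fs = 10.82 kHz.
10.82 kHz ≤ fs/2 = 16.93 kHz, appears at 10.82 kHz.
Distinct values: {5.54 kHz, 6.9 kHz, 7.1 kHz, 10.82 kHz, 11.72 kHz}.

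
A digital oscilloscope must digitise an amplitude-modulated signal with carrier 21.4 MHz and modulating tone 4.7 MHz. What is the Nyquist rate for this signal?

52.2 MHz

AM sidebands sit at fc ± fm = 16.7 MHz and 26.1 MHz.
Highest-frequency component: 26.1 MHz.
Nyquist rate = 2 × 26.1 MHz = 52.2 MHz.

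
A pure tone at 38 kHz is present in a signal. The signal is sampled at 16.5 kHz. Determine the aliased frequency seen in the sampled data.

38 kHz mod fs = 5 kHz.
5 kHz ≤ fs/2 = 8.25 kHz, appears at 5 kHz.

5 kHz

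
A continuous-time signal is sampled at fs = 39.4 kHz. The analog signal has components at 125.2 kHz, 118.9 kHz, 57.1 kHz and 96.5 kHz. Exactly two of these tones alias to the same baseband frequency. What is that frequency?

17.7 kHz

fs/2 = 19.7 kHz.
125.2 kHz mod fs = 7 kHz.
7 kHz ≤ fs/2 = 19.7 kHz, appears at 7 kHz.
118.9 kHz mod fs = 0.7 kHz.
0.7 kHz ≤ fs/2 = 19.7 kHz, appears at 0.7 kHz.
57.1 kHz mod fs = 17.7 kHz.
17.7 kHz ≤ fs/2 = 19.7 kHz, appears at 17.7 kHz.
96.5 kHz mod fs = 17.7 kHz.
17.7 kHz ≤ fs/2 = 19.7 kHz, appears at 17.7 kHz.
57.1 kHz and 96.5 kHz both map to 17.7 kHz.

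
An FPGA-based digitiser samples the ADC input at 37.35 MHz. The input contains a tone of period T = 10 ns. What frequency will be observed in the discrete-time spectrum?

T = 10 ns → f = 1/T = 100 MHz.
100 MHz mod fs = 25.3 MHz.
25.3 MHz > fs/2 = 18.675 MHz, folds to fs − 25.3 MHz = 12.05 MHz.

12.05 MHz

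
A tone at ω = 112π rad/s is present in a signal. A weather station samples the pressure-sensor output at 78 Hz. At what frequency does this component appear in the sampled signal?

22 Hz

ω = 112π rad/s → f = ω/(2π) = 56 Hz.
56 Hz > fs/2 = 39 Hz, folds to fs − 56 Hz = 22 Hz.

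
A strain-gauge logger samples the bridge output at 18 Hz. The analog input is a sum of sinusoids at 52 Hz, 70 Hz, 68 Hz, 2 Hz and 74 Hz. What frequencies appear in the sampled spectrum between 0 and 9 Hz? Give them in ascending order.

fs/2 = 9 Hz.
52 Hz mod fs = 16 Hz.
16 Hz > fs/2 = 9 Hz, folds to fs − 16 Hz = 2 Hz.
70 Hz mod fs = 16 Hz.
16 Hz > fs/2 = 9 Hz, folds to fs − 16 Hz = 2 Hz.
68 Hz mod fs = 14 Hz.
14 Hz > fs/2 = 9 Hz, folds to fs − 14 Hz = 4 Hz.
2 Hz ≤ fs/2 = 9 Hz, passes unchanged.
74 Hz mod fs = 2 Hz.
2 Hz ≤ fs/2 = 9 Hz, appears at 2 Hz.
Distinct values: {2 Hz, 4 Hz}.

2 Hz, 4 Hz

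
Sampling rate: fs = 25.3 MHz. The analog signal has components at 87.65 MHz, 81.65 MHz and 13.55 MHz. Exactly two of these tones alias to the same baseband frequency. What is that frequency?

fs/2 = 12.65 MHz.
87.65 MHz mod fs = 11.75 MHz.
11.75 MHz ≤ fs/2 = 12.65 MHz, appears at 11.75 MHz.
81.65 MHz mod fs = 5.75 MHz.
5.75 MHz ≤ fs/2 = 12.65 MHz, appears at 5.75 MHz.
13.55 MHz > fs/2 = 12.65 MHz, folds to fs − 13.55 MHz = 11.75 MHz.
13.55 MHz and 87.65 MHz both map to 11.75 MHz.

11.75 MHz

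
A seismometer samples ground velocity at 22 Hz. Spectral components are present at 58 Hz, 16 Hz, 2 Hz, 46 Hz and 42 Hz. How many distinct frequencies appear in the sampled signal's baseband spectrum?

3

fs/2 = 11 Hz.
58 Hz mod fs = 14 Hz.
14 Hz > fs/2 = 11 Hz, folds to fs − 14 Hz = 8 Hz.
16 Hz > fs/2 = 11 Hz, folds to fs − 16 Hz = 6 Hz.
2 Hz ≤ fs/2 = 11 Hz, passes unchanged.
46 Hz mod fs = 2 Hz.
2 Hz ≤ fs/2 = 11 Hz, appears at 2 Hz.
42 Hz mod fs = 20 Hz.
20 Hz > fs/2 = 11 Hz, folds to fs − 20 Hz = 2 Hz.
Distinct values: {2 Hz, 6 Hz, 8 Hz} → 3.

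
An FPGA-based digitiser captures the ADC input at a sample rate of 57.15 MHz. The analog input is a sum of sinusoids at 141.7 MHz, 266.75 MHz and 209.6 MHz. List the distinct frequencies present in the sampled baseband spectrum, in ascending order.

fs/2 = 28.575 MHz.
141.7 MHz mod fs = 27.4 MHz.
27.4 MHz ≤ fs/2 = 28.575 MHz, appears at 27.4 MHz.
266.75 MHz mod fs = 38.15 MHz.
38.15 MHz > fs/2 = 28.575 MHz, folds to fs − 38.15 MHz = 19 MHz.
209.6 MHz mod fs = 38.15 MHz.
38.15 MHz > fs/2 = 28.575 MHz, folds to fs − 38.15 MHz = 19 MHz.
Distinct values: {19 MHz, 27.4 MHz}.

19 MHz, 27.4 MHz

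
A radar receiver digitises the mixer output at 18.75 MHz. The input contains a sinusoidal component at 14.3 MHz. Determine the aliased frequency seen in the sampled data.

4.45 MHz

14.3 MHz > fs/2 = 9.375 MHz, folds to fs − 14.3 MHz = 4.45 MHz.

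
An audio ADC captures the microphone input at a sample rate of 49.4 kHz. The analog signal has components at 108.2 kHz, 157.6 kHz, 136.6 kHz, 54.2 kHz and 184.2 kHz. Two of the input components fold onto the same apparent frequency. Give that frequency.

fs/2 = 24.7 kHz.
108.2 kHz mod fs = 9.4 kHz.
9.4 kHz ≤ fs/2 = 24.7 kHz, appears at 9.4 kHz.
157.6 kHz mod fs = 9.4 kHz.
9.4 kHz ≤ fs/2 = 24.7 kHz, appears at 9.4 kHz.
136.6 kHz mod fs = 37.8 kHz.
37.8 kHz > fs/2 = 24.7 kHz, folds to fs − 37.8 kHz = 11.6 kHz.
54.2 kHz mod fs = 4.8 kHz.
4.8 kHz ≤ fs/2 = 24.7 kHz, appears at 4.8 kHz.
184.2 kHz mod fs = 36 kHz.
36 kHz > fs/2 = 24.7 kHz, folds to fs − 36 kHz = 13.4 kHz.
108.2 kHz and 157.6 kHz both map to 9.4 kHz.

9.4 kHz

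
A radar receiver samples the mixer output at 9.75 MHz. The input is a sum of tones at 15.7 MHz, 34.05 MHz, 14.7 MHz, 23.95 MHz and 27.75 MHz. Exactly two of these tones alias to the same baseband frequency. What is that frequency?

fs/2 = 4.875 MHz.
15.7 MHz mod fs = 5.95 MHz.
5.95 MHz > fs/2 = 4.875 MHz, folds to fs − 5.95 MHz = 3.8 MHz.
34.05 MHz mod fs = 4.8 MHz.
4.8 MHz ≤ fs/2 = 4.875 MHz, appears at 4.8 MHz.
14.7 MHz mod fs = 4.95 MHz.
4.95 MHz > fs/2 = 4.875 MHz, folds to fs − 4.95 MHz = 4.8 MHz.
23.95 MHz mod fs = 4.45 MHz.
4.45 MHz ≤ fs/2 = 4.875 MHz, appears at 4.45 MHz.
27.75 MHz mod fs = 8.25 MHz.
8.25 MHz > fs/2 = 4.875 MHz, folds to fs − 8.25 MHz = 1.5 MHz.
14.7 MHz and 34.05 MHz both map to 4.8 MHz.

4.8 MHz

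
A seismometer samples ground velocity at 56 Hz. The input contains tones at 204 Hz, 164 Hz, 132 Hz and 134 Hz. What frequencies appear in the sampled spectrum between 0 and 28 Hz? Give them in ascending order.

4 Hz, 20 Hz, 22 Hz

fs/2 = 28 Hz.
204 Hz mod fs = 36 Hz.
36 Hz > fs/2 = 28 Hz, folds to fs − 36 Hz = 20 Hz.
164 Hz mod fs = 52 Hz.
52 Hz > fs/2 = 28 Hz, folds to fs − 52 Hz = 4 Hz.
132 Hz mod fs = 20 Hz.
20 Hz ≤ fs/2 = 28 Hz, appears at 20 Hz.
134 Hz mod fs = 22 Hz.
22 Hz ≤ fs/2 = 28 Hz, appears at 22 Hz.
Distinct values: {4 Hz, 20 Hz, 22 Hz}.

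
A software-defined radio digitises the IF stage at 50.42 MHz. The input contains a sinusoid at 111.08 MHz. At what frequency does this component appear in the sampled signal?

10.24 MHz

111.08 MHz mod fs = 10.24 MHz.
10.24 MHz ≤ fs/2 = 25.21 MHz, appears at 10.24 MHz.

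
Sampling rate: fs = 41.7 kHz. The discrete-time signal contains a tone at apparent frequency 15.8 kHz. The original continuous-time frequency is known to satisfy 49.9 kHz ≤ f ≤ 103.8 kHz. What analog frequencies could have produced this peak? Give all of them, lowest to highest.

Frequencies that alias to 15.8 kHz are k·fs ± 15.8 kHz for integer k ≥ 0.
k=0: 15.8 kHz.
k=1: 25.9 kHz, 57.5 kHz.
k=2: 67.6 kHz, 99.2 kHz.
k=3: 109.3 kHz, 140.9 kHz.
Within [49.9 kHz, 103.8 kHz]: 57.5 kHz, 67.6 kHz, 99.2 kHz.

57.5 kHz, 67.6 kHz, 99.2 kHz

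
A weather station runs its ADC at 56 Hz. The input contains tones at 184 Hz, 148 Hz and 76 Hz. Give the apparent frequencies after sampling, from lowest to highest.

fs/2 = 28 Hz.
184 Hz mod fs = 16 Hz.
16 Hz ≤ fs/2 = 28 Hz, appears at 16 Hz.
148 Hz mod fs = 36 Hz.
36 Hz > fs/2 = 28 Hz, folds to fs − 36 Hz = 20 Hz.
76 Hz mod fs = 20 Hz.
20 Hz ≤ fs/2 = 28 Hz, appears at 20 Hz.
Distinct values: {16 Hz, 20 Hz}.

16 Hz, 20 Hz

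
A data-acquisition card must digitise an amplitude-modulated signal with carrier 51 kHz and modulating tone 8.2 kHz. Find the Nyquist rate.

AM sidebands sit at fc ± fm = 42.8 kHz and 59.2 kHz.
Highest-frequency component: 59.2 kHz.
Nyquist rate = 2 × 59.2 kHz = 118.4 kHz.

118.4 kHz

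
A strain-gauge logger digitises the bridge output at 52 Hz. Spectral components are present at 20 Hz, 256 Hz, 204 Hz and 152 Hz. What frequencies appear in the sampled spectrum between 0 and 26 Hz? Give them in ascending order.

4 Hz, 20 Hz

fs/2 = 26 Hz.
20 Hz ≤ fs/2 = 26 Hz, passes unchanged.
256 Hz mod fs = 48 Hz.
48 Hz > fs/2 = 26 Hz, folds to fs − 48 Hz = 4 Hz.
204 Hz mod fs = 48 Hz.
48 Hz > fs/2 = 26 Hz, folds to fs − 48 Hz = 4 Hz.
152 Hz mod fs = 48 Hz.
48 Hz > fs/2 = 26 Hz, folds to fs − 48 Hz = 4 Hz.
Distinct values: {4 Hz, 20 Hz}.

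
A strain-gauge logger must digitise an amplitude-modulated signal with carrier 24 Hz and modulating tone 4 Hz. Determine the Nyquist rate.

56 Hz

AM sidebands sit at fc ± fm = 20 Hz and 28 Hz.
Highest-frequency component: 28 Hz.
Nyquist rate = 2 × 28 Hz = 56 Hz.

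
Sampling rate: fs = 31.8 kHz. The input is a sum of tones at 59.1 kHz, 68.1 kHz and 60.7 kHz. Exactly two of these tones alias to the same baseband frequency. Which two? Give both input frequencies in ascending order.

59.1 kHz, 68.1 kHz

fs/2 = 15.9 kHz.
59.1 kHz mod fs = 27.3 kHz.
27.3 kHz > fs/2 = 15.9 kHz, folds to fs − 27.3 kHz = 4.5 kHz.
68.1 kHz mod fs = 4.5 kHz.
4.5 kHz ≤ fs/2 = 15.9 kHz, appears at 4.5 kHz.
60.7 kHz mod fs = 28.9 kHz.
28.9 kHz > fs/2 = 15.9 kHz, folds to fs − 28.9 kHz = 2.9 kHz.
59.1 kHz and 68.1 kHz both map to 4.5 kHz.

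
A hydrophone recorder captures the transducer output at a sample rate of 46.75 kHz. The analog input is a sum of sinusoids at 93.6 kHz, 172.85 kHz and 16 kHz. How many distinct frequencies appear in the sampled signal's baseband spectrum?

fs/2 = 23.375 kHz.
93.6 kHz mod fs = 0.1 kHz.
0.1 kHz ≤ fs/2 = 23.375 kHz, appears at 0.1 kHz.
172.85 kHz mod fs = 32.6 kHz.
32.6 kHz > fs/2 = 23.375 kHz, folds to fs − 32.6 kHz = 14.15 kHz.
16 kHz ≤ fs/2 = 23.375 kHz, passes unchanged.
Distinct values: {0.1 kHz, 14.15 kHz, 16 kHz} → 3.

3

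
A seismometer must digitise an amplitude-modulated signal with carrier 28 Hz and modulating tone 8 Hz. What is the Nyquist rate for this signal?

72 Hz

AM sidebands sit at fc ± fm = 20 Hz and 36 Hz.
Highest-frequency component: 36 Hz.
Nyquist rate = 2 × 36 Hz = 72 Hz.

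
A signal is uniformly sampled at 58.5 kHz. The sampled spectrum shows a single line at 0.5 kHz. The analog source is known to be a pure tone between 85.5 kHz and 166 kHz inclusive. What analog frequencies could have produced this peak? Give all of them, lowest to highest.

116.5 kHz, 117.5 kHz

Frequencies that alias to 0.5 kHz are k·fs ± 0.5 kHz for integer k ≥ 0.
k=0: 0.5 kHz.
k=1: 58 kHz, 59 kHz.
k=2: 116.5 kHz, 117.5 kHz.
k=3: 175 kHz, 176 kHz.
Within [85.5 kHz, 166 kHz]: 116.5 kHz, 117.5 kHz.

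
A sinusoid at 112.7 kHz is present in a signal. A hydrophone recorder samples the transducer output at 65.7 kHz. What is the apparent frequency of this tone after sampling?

112.7 kHz mod fs = 47 kHz.
47 kHz > fs/2 = 32.85 kHz, folds to fs − 47 kHz = 18.7 kHz.

18.7 kHz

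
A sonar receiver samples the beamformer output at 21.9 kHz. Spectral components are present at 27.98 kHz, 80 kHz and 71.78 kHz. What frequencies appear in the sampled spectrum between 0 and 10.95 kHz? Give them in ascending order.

fs/2 = 10.95 kHz.
27.98 kHz mod fs = 6.08 kHz.
6.08 kHz ≤ fs/2 = 10.95 kHz, appears at 6.08 kHz.
80 kHz mod fs = 14.3 kHz.
14.3 kHz > fs/2 = 10.95 kHz, folds to fs − 14.3 kHz = 7.6 kHz.
71.78 kHz mod fs = 6.08 kHz.
6.08 kHz ≤ fs/2 = 10.95 kHz, appears at 6.08 kHz.
Distinct values: {6.08 kHz, 7.6 kHz}.

6.08 kHz, 7.6 kHz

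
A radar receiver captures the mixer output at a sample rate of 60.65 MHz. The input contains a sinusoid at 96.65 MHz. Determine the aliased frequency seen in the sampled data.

96.65 MHz mod fs = 36 MHz.
36 MHz > fs/2 = 30.325 MHz, folds to fs − 36 MHz = 24.65 MHz.

24.65 MHz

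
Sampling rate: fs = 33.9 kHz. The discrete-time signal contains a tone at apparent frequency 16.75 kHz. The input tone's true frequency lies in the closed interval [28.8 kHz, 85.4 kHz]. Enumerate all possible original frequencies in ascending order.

Frequencies that alias to 16.75 kHz are k·fs ± 16.75 kHz for integer k ≥ 0.
k=0: 16.75 kHz.
k=1: 17.15 kHz, 50.65 kHz.
k=2: 51.05 kHz, 84.55 kHz.
k=3: 84.95 kHz, 118.45 kHz.
k=4: 118.85 kHz, 152.35 kHz.
Within [28.8 kHz, 85.4 kHz]: 50.65 kHz, 51.05 kHz, 84.55 kHz, 84.95 kHz.

50.65 kHz, 51.05 kHz, 84.55 kHz, 84.95 kHz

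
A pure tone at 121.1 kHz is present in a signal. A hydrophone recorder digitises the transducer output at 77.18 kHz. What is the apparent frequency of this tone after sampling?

121.1 kHz mod fs = 43.92 kHz.
43.92 kHz > fs/2 = 38.59 kHz, folds to fs − 43.92 kHz = 33.26 kHz.

33.26 kHz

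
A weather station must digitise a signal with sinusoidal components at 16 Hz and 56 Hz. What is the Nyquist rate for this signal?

Highest-frequency component: 56 Hz.
Nyquist rate = 2 × 56 Hz = 112 Hz.

112 Hz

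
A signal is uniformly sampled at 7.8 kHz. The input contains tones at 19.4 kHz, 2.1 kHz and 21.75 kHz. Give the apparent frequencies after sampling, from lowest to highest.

fs/2 = 3.9 kHz.
19.4 kHz mod fs = 3.8 kHz.
3.8 kHz ≤ fs/2 = 3.9 kHz, appears at 3.8 kHz.
2.1 kHz ≤ fs/2 = 3.9 kHz, passes unchanged.
21.75 kHz mod fs = 6.15 kHz.
6.15 kHz > fs/2 = 3.9 kHz, folds to fs − 6.15 kHz = 1.65 kHz.
Distinct values: {1.65 kHz, 2.1 kHz, 3.8 kHz}.

1.65 kHz, 2.1 kHz, 3.8 kHz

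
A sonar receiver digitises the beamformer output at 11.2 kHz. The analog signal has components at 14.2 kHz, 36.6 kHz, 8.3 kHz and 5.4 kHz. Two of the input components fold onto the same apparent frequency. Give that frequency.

fs/2 = 5.6 kHz.
14.2 kHz mod fs = 3 kHz.
3 kHz ≤ fs/2 = 5.6 kHz, appears at 3 kHz.
36.6 kHz mod fs = 3 kHz.
3 kHz ≤ fs/2 = 5.6 kHz, appears at 3 kHz.
8.3 kHz > fs/2 = 5.6 kHz, folds to fs − 8.3 kHz = 2.9 kHz.
5.4 kHz ≤ fs/2 = 5.6 kHz, passes unchanged.
14.2 kHz and 36.6 kHz both map to 3 kHz.

3 kHz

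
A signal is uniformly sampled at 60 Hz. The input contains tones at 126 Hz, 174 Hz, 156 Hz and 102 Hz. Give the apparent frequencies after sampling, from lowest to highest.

fs/2 = 30 Hz.
126 Hz mod fs = 6 Hz.
6 Hz ≤ fs/2 = 30 Hz, appears at 6 Hz.
174 Hz mod fs = 54 Hz.
54 Hz > fs/2 = 30 Hz, folds to fs − 54 Hz = 6 Hz.
156 Hz mod fs = 36 Hz.
36 Hz > fs/2 = 30 Hz, folds to fs − 36 Hz = 24 Hz.
102 Hz mod fs = 42 Hz.
42 Hz > fs/2 = 30 Hz, folds to fs − 42 Hz = 18 Hz.
Distinct values: {6 Hz, 18 Hz, 24 Hz}.

6 Hz, 18 Hz, 24 Hz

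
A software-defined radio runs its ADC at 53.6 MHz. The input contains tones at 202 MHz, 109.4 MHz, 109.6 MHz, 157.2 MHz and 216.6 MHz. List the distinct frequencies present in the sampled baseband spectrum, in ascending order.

2.2 MHz, 2.4 MHz, 3.6 MHz, 12.4 MHz

fs/2 = 26.8 MHz.
202 MHz mod fs = 41.2 MHz.
41.2 MHz > fs/2 = 26.8 MHz, folds to fs − 41.2 MHz = 12.4 MHz.
109.4 MHz mod fs = 2.2 MHz.
2.2 MHz ≤ fs/2 = 26.8 MHz, appears at 2.2 MHz.
109.6 MHz mod fs = 2.4 MHz.
2.4 MHz ≤ fs/2 = 26.8 MHz, appears at 2.4 MHz.
157.2 MHz mod fs = 50 MHz.
50 MHz > fs/2 = 26.8 MHz, folds to fs − 50 MHz = 3.6 MHz.
216.6 MHz mod fs = 2.2 MHz.
2.2 MHz ≤ fs/2 = 26.8 MHz, appears at 2.2 MHz.
Distinct values: {2.2 MHz, 2.4 MHz, 3.6 MHz, 12.4 MHz}.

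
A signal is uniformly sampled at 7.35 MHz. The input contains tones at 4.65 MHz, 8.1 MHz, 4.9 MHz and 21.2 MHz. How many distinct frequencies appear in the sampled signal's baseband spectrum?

fs/2 = 3.675 MHz.
4.65 MHz > fs/2 = 3.675 MHz, folds to fs − 4.65 MHz = 2.7 MHz.
8.1 MHz mod fs = 0.75 MHz.
0.75 MHz ≤ fs/2 = 3.675 MHz, appears at 0.75 MHz.
4.9 MHz > fs/2 = 3.675 MHz, folds to fs − 4.9 MHz = 2.45 MHz.
21.2 MHz mod fs = 6.5 MHz.
6.5 MHz > fs/2 = 3.675 MHz, folds to fs − 6.5 MHz = 0.85 MHz.
Distinct values: {0.75 MHz, 0.85 MHz, 2.45 MHz, 2.7 MHz} → 4.

4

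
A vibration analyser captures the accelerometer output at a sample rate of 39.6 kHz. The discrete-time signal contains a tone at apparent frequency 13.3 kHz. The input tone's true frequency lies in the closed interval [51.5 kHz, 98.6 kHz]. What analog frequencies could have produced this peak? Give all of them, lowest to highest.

Frequencies that alias to 13.3 kHz are k·fs ± 13.3 kHz for integer k ≥ 0.
k=0: 13.3 kHz.
k=1: 26.3 kHz, 52.9 kHz.
k=2: 65.9 kHz, 92.5 kHz.
k=3: 105.5 kHz, 132.1 kHz.
Within [51.5 kHz, 98.6 kHz]: 52.9 kHz, 65.9 kHz, 92.5 kHz.

52.9 kHz, 65.9 kHz, 92.5 kHz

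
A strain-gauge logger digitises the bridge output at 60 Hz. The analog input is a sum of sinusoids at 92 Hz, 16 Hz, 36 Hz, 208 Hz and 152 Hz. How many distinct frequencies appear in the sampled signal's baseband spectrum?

3

fs/2 = 30 Hz.
92 Hz mod fs = 32 Hz.
32 Hz > fs/2 = 30 Hz, folds to fs − 32 Hz = 28 Hz.
16 Hz ≤ fs/2 = 30 Hz, passes unchanged.
36 Hz > fs/2 = 30 Hz, folds to fs − 36 Hz = 24 Hz.
208 Hz mod fs = 28 Hz.
28 Hz ≤ fs/2 = 30 Hz, appears at 28 Hz.
152 Hz mod fs = 32 Hz.
32 Hz > fs/2 = 30 Hz, folds to fs − 32 Hz = 28 Hz.
Distinct values: {16 Hz, 24 Hz, 28 Hz} → 3.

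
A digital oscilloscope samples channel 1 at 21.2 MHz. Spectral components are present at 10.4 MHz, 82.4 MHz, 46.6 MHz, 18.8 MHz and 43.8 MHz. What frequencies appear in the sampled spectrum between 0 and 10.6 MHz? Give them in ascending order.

1.4 MHz, 2.4 MHz, 4.2 MHz, 10.4 MHz

fs/2 = 10.6 MHz.
10.4 MHz ≤ fs/2 = 10.6 MHz, passes unchanged.
82.4 MHz mod fs = 18.8 MHz.
18.8 MHz > fs/2 = 10.6 MHz, folds to fs − 18.8 MHz = 2.4 MHz.
46.6 MHz mod fs = 4.2 MHz.
4.2 MHz ≤ fs/2 = 10.6 MHz, appears at 4.2 MHz.
18.8 MHz > fs/2 = 10.6 MHz, folds to fs − 18.8 MHz = 2.4 MHz.
43.8 MHz mod fs = 1.4 MHz.
1.4 MHz ≤ fs/2 = 10.6 MHz, appears at 1.4 MHz.
Distinct values: {1.4 MHz, 2.4 MHz, 4.2 MHz, 10.4 MHz}.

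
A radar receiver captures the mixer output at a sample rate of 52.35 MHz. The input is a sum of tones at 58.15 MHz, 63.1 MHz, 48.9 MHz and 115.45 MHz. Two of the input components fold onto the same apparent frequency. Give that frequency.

fs/2 = 26.175 MHz.
58.15 MHz mod fs = 5.8 MHz.
5.8 MHz ≤ fs/2 = 26.175 MHz, appears at 5.8 MHz.
63.1 MHz mod fs = 10.75 MHz.
10.75 MHz ≤ fs/2 = 26.175 MHz, appears at 10.75 MHz.
48.9 MHz > fs/2 = 26.175 MHz, folds to fs − 48.9 MHz = 3.45 MHz.
115.45 MHz mod fs = 10.75 MHz.
10.75 MHz ≤ fs/2 = 26.175 MHz, appears at 10.75 MHz.
63.1 MHz and 115.45 MHz both map to 10.75 MHz.

10.75 MHz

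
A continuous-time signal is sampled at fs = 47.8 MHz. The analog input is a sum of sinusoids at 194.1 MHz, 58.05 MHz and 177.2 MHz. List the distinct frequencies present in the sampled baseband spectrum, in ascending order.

2.9 MHz, 10.25 MHz, 14 MHz

fs/2 = 23.9 MHz.
194.1 MHz mod fs = 2.9 MHz.
2.9 MHz ≤ fs/2 = 23.9 MHz, appears at 2.9 MHz.
58.05 MHz mod fs = 10.25 MHz.
10.25 MHz ≤ fs/2 = 23.9 MHz, appears at 10.25 MHz.
177.2 MHz mod fs = 33.8 MHz.
33.8 MHz > fs/2 = 23.9 MHz, folds to fs − 33.8 MHz = 14 MHz.
Distinct values: {2.9 MHz, 10.25 MHz, 14 MHz}.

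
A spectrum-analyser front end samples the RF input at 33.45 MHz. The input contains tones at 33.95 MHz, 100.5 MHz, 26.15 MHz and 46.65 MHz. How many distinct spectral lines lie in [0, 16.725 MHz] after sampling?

fs/2 = 16.725 MHz.
33.95 MHz mod fs = 0.5 MHz.
0.5 MHz ≤ fs/2 = 16.725 MHz, appears at 0.5 MHz.
100.5 MHz mod fs = 0.15 MHz.
0.15 MHz ≤ fs/2 = 16.725 MHz, appears at 0.15 MHz.
26.15 MHz > fs/2 = 16.725 MHz, folds to fs − 26.15 MHz = 7.3 MHz.
46.65 MHz mod fs = 13.2 MHz.
13.2 MHz ≤ fs/2 = 16.725 MHz, appears at 13.2 MHz.
Distinct values: {0.15 MHz, 0.5 MHz, 7.3 MHz, 13.2 MHz} → 4.

4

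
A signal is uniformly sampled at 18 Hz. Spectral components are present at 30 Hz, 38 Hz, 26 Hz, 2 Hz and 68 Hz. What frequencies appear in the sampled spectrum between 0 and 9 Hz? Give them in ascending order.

fs/2 = 9 Hz.
30 Hz mod fs = 12 Hz.
12 Hz > fs/2 = 9 Hz, folds to fs − 12 Hz = 6 Hz.
38 Hz mod fs = 2 Hz.
2 Hz ≤ fs/2 = 9 Hz, appears at 2 Hz.
26 Hz mod fs = 8 Hz.
8 Hz ≤ fs/2 = 9 Hz, appears at 8 Hz.
2 Hz ≤ fs/2 = 9 Hz, passes unchanged.
68 Hz mod fs = 14 Hz.
14 Hz > fs/2 = 9 Hz, folds to fs − 14 Hz = 4 Hz.
Distinct values: {2 Hz, 4 Hz, 6 Hz, 8 Hz}.

2 Hz, 4 Hz, 6 Hz, 8 Hz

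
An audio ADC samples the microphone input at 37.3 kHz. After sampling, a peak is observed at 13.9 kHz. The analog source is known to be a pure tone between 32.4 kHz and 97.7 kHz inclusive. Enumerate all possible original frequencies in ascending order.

51.2 kHz, 60.7 kHz, 88.5 kHz

Frequencies that alias to 13.9 kHz are k·fs ± 13.9 kHz for integer k ≥ 0.
k=0: 13.9 kHz.
k=1: 23.4 kHz, 51.2 kHz.
k=2: 60.7 kHz, 88.5 kHz.
k=3: 98 kHz, 125.8 kHz.
Within [32.4 kHz, 97.7 kHz]: 51.2 kHz, 60.7 kHz, 88.5 kHz.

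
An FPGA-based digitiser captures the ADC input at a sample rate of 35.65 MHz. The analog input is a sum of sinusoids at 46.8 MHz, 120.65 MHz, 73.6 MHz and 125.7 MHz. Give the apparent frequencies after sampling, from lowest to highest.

2.3 MHz, 11.15 MHz, 13.7 MHz, 16.9 MHz

fs/2 = 17.825 MHz.
46.8 MHz mod fs = 11.15 MHz.
11.15 MHz ≤ fs/2 = 17.825 MHz, appears at 11.15 MHz.
120.65 MHz mod fs = 13.7 MHz.
13.7 MHz ≤ fs/2 = 17.825 MHz, appears at 13.7 MHz.
73.6 MHz mod fs = 2.3 MHz.
2.3 MHz ≤ fs/2 = 17.825 MHz, appears at 2.3 MHz.
125.7 MHz mod fs = 18.75 MHz.
18.75 MHz > fs/2 = 17.825 MHz, folds to fs − 18.75 MHz = 16.9 MHz.
Distinct values: {2.3 MHz, 11.15 MHz, 13.7 MHz, 16.9 MHz}.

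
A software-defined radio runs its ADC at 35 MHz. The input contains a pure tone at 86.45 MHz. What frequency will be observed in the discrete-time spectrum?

86.45 MHz mod fs = 16.45 MHz.
16.45 MHz ≤ fs/2 = 17.5 MHz, appears at 16.45 MHz.

16.45 MHz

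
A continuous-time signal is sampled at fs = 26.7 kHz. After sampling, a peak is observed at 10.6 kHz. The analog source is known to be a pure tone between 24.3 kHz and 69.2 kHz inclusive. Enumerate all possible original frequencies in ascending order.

37.3 kHz, 42.8 kHz, 64 kHz

Frequencies that alias to 10.6 kHz are k·fs ± 10.6 kHz for integer k ≥ 0.
k=0: 10.6 kHz.
k=1: 16.1 kHz, 37.3 kHz.
k=2: 42.8 kHz, 64 kHz.
k=3: 69.5 kHz, 90.7 kHz.
Within [24.3 kHz, 69.2 kHz]: 37.3 kHz, 42.8 kHz, 64 kHz.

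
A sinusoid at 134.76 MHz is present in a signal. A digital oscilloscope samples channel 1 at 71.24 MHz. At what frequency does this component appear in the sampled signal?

7.72 MHz

134.76 MHz mod fs = 63.52 MHz.
63.52 MHz > fs/2 = 35.62 MHz, folds to fs − 63.52 MHz = 7.72 MHz.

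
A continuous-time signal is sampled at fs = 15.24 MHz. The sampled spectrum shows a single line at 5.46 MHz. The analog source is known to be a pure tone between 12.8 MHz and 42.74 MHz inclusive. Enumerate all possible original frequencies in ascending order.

20.7 MHz, 25.02 MHz, 35.94 MHz, 40.26 MHz

Frequencies that alias to 5.46 MHz are k·fs ± 5.46 MHz for integer k ≥ 0.
k=0: 5.46 MHz.
k=1: 9.78 MHz, 20.7 MHz.
k=2: 25.02 MHz, 35.94 MHz.
k=3: 40.26 MHz, 51.18 MHz.
k=4: 55.5 MHz, 66.42 MHz.
Within [12.8 MHz, 42.74 MHz]: 20.7 MHz, 25.02 MHz, 35.94 MHz, 40.26 MHz.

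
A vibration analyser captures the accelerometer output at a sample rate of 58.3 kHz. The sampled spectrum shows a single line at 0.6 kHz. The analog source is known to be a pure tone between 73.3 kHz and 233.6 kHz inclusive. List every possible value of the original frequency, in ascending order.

Frequencies that alias to 0.6 kHz are k·fs ± 0.6 kHz for integer k ≥ 0.
k=0: 0.6 kHz.
k=1: 57.7 kHz, 58.9 kHz.
k=2: 116 kHz, 117.2 kHz.
k=3: 174.3 kHz, 175.5 kHz.
k=4: 232.6 kHz, 233.8 kHz.
k=5: 290.9 kHz, 292.1 kHz.
Within [73.3 kHz, 233.6 kHz]: 116 kHz, 117.2 kHz, 174.3 kHz, 175.5 kHz, 232.6 kHz.

116 kHz, 117.2 kHz, 174.3 kHz, 175.5 kHz, 232.6 kHz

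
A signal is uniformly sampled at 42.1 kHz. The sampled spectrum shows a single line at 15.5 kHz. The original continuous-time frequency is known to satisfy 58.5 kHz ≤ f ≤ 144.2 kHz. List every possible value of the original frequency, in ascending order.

Frequencies that alias to 15.5 kHz are k·fs ± 15.5 kHz for integer k ≥ 0.
k=0: 15.5 kHz.
k=1: 26.6 kHz, 57.6 kHz.
k=2: 68.7 kHz, 99.7 kHz.
k=3: 110.8 kHz, 141.8 kHz.
k=4: 152.9 kHz, 183.9 kHz.
Within [58.5 kHz, 144.2 kHz]: 68.7 kHz, 99.7 kHz, 110.8 kHz, 141.8 kHz.

68.7 kHz, 99.7 kHz, 110.8 kHz, 141.8 kHz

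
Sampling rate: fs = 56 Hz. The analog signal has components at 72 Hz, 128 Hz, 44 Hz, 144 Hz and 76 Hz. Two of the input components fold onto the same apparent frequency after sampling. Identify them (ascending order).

72 Hz, 128 Hz

fs/2 = 28 Hz.
72 Hz mod fs = 16 Hz.
16 Hz ≤ fs/2 = 28 Hz, appears at 16 Hz.
128 Hz mod fs = 16 Hz.
16 Hz ≤ fs/2 = 28 Hz, appears at 16 Hz.
44 Hz > fs/2 = 28 Hz, folds to fs − 44 Hz = 12 Hz.
144 Hz mod fs = 32 Hz.
32 Hz > fs/2 = 28 Hz, folds to fs − 32 Hz = 24 Hz.
76 Hz mod fs = 20 Hz.
20 Hz ≤ fs/2 = 28 Hz, appears at 20 Hz.
72 Hz and 128 Hz both map to 16 Hz.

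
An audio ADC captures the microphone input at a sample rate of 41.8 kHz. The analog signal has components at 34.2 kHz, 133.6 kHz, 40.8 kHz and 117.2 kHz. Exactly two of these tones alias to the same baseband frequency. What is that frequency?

8.2 kHz

fs/2 = 20.9 kHz.
34.2 kHz > fs/2 = 20.9 kHz, folds to fs − 34.2 kHz = 7.6 kHz.
133.6 kHz mod fs = 8.2 kHz.
8.2 kHz ≤ fs/2 = 20.9 kHz, appears at 8.2 kHz.
40.8 kHz > fs/2 = 20.9 kHz, folds to fs − 40.8 kHz = 1 kHz.
117.2 kHz mod fs = 33.6 kHz.
33.6 kHz > fs/2 = 20.9 kHz, folds to fs − 33.6 kHz = 8.2 kHz.
117.2 kHz and 133.6 kHz both map to 8.2 kHz.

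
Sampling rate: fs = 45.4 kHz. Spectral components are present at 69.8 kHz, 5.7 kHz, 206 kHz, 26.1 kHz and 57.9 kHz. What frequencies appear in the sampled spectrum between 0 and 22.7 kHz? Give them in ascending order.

fs/2 = 22.7 kHz.
69.8 kHz mod fs = 24.4 kHz.
24.4 kHz > fs/2 = 22.7 kHz, folds to fs − 24.4 kHz = 21 kHz.
5.7 kHz ≤ fs/2 = 22.7 kHz, passes unchanged.
206 kHz mod fs = 24.4 kHz.
24.4 kHz > fs/2 = 22.7 kHz, folds to fs − 24.4 kHz = 21 kHz.
26.1 kHz > fs/2 = 22.7 kHz, folds to fs − 26.1 kHz = 19.3 kHz.
57.9 kHz mod fs = 12.5 kHz.
12.5 kHz ≤ fs/2 = 22.7 kHz, appears at 12.5 kHz.
Distinct values: {5.7 kHz, 12.5 kHz, 19.3 kHz, 21 kHz}.

5.7 kHz, 12.5 kHz, 19.3 kHz, 21 kHz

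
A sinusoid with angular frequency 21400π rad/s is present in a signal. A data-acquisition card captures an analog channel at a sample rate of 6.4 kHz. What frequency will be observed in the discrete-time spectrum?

2.1 kHz

ω = 21400π rad/s → f = ω/(2π) = 10700 Hz = 10.7 kHz.
10.7 kHz mod fs = 4.3 kHz.
4.3 kHz > fs/2 = 3.2 kHz, folds to fs − 4.3 kHz = 2.1 kHz.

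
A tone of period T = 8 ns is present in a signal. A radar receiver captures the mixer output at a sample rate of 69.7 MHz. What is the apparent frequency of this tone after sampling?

T = 8 ns → f = 1/T = 125 MHz.
125 MHz mod fs = 55.3 MHz.
55.3 MHz > fs/2 = 34.85 MHz, folds to fs − 55.3 MHz = 14.4 MHz.

14.4 MHz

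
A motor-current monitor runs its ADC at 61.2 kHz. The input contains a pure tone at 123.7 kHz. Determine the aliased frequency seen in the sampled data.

1.3 kHz

123.7 kHz mod fs = 1.3 kHz.
1.3 kHz ≤ fs/2 = 30.6 kHz, appears at 1.3 kHz.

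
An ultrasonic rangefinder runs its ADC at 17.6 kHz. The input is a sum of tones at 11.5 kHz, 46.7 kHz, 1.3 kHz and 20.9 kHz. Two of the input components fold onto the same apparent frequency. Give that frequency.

fs/2 = 8.8 kHz.
11.5 kHz > fs/2 = 8.8 kHz, folds to fs − 11.5 kHz = 6.1 kHz.
46.7 kHz mod fs = 11.5 kHz.
11.5 kHz > fs/2 = 8.8 kHz, folds to fs − 11.5 kHz = 6.1 kHz.
1.3 kHz ≤ fs/2 = 8.8 kHz, passes unchanged.
20.9 kHz mod fs = 3.3 kHz.
3.3 kHz ≤ fs/2 = 8.8 kHz, appears at 3.3 kHz.
11.5 kHz and 46.7 kHz both map to 6.1 kHz.

6.1 kHz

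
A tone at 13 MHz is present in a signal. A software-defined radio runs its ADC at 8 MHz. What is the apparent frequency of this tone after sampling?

13 MHz mod fs = 5 MHz.
5 MHz > fs/2 = 4 MHz, folds to fs − 5 MHz = 3 MHz.

3 MHz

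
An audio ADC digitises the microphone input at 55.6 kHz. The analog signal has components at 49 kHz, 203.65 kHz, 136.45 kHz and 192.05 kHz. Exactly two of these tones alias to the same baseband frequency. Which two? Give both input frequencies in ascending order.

136.45 kHz, 192.05 kHz

fs/2 = 27.8 kHz.
49 kHz > fs/2 = 27.8 kHz, folds to fs − 49 kHz = 6.6 kHz.
203.65 kHz mod fs = 36.85 kHz.
36.85 kHz > fs/2 = 27.8 kHz, folds to fs − 36.85 kHz = 18.75 kHz.
136.45 kHz mod fs = 25.25 kHz.
25.25 kHz ≤ fs/2 = 27.8 kHz, appears at 25.25 kHz.
192.05 kHz mod fs = 25.25 kHz.
25.25 kHz ≤ fs/2 = 27.8 kHz, appears at 25.25 kHz.
136.45 kHz and 192.05 kHz both map to 25.25 kHz.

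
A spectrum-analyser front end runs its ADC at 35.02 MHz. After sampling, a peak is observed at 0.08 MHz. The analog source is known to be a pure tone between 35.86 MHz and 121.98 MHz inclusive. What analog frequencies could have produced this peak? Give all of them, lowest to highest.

69.96 MHz, 70.12 MHz, 104.98 MHz, 105.14 MHz

Frequencies that alias to 0.08 MHz are k·fs ± 0.08 MHz for integer k ≥ 0.
k=0: 0.08 MHz.
k=1: 34.94 MHz, 35.1 MHz.
k=2: 69.96 MHz, 70.12 MHz.
k=3: 104.98 MHz, 105.14 MHz.
k=4: 140 MHz, 140.16 MHz.
Within [35.86 MHz, 121.98 MHz]: 69.96 MHz, 70.12 MHz, 104.98 MHz, 105.14 MHz.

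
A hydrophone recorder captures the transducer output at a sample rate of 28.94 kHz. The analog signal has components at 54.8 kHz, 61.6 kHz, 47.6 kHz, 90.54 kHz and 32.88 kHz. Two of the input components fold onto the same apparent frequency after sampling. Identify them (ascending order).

61.6 kHz, 90.54 kHz

fs/2 = 14.47 kHz.
54.8 kHz mod fs = 25.86 kHz.
25.86 kHz > fs/2 = 14.47 kHz, folds to fs − 25.86 kHz = 3.08 kHz.
61.6 kHz mod fs = 3.72 kHz.
3.72 kHz ≤ fs/2 = 14.47 kHz, appears at 3.72 kHz.
47.6 kHz mod fs = 18.66 kHz.
18.66 kHz > fs/2 = 14.47 kHz, folds to fs − 18.66 kHz = 10.28 kHz.
90.54 kHz mod fs = 3.72 kHz.
3.72 kHz ≤ fs/2 = 14.47 kHz, appears at 3.72 kHz.
32.88 kHz mod fs = 3.94 kHz.
3.94 kHz ≤ fs/2 = 14.47 kHz, appears at 3.94 kHz.
61.6 kHz and 90.54 kHz both map to 3.72 kHz.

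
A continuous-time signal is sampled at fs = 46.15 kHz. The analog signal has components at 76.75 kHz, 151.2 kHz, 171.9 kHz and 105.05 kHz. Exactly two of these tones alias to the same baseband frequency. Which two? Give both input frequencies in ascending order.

105.05 kHz, 151.2 kHz

fs/2 = 23.075 kHz.
76.75 kHz mod fs = 30.6 kHz.
30.6 kHz > fs/2 = 23.075 kHz, folds to fs − 30.6 kHz = 15.55 kHz.
151.2 kHz mod fs = 12.75 kHz.
12.75 kHz ≤ fs/2 = 23.075 kHz, appears at 12.75 kHz.
171.9 kHz mod fs = 33.45 kHz.
33.45 kHz > fs/2 = 23.075 kHz, folds to fs − 33.45 kHz = 12.7 kHz.
105.05 kHz mod fs = 12.75 kHz.
12.75 kHz ≤ fs/2 = 23.075 kHz, appears at 12.75 kHz.
105.05 kHz and 151.2 kHz both map to 12.75 kHz.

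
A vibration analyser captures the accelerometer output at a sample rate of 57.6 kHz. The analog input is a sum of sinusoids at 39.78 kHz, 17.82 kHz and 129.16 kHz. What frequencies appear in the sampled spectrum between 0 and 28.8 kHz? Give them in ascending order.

fs/2 = 28.8 kHz.
39.78 kHz > fs/2 = 28.8 kHz, folds to fs − 39.78 kHz = 17.82 kHz.
17.82 kHz ≤ fs/2 = 28.8 kHz, passes unchanged.
129.16 kHz mod fs = 13.96 kHz.
13.96 kHz ≤ fs/2 = 28.8 kHz, appears at 13.96 kHz.
Distinct values: {13.96 kHz, 17.82 kHz}.

13.96 kHz, 17.82 kHz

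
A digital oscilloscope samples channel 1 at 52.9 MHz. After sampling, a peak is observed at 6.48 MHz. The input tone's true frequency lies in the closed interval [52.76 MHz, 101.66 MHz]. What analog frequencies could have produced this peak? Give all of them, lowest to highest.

Frequencies that alias to 6.48 MHz are k·fs ± 6.48 MHz for integer k ≥ 0.
k=0: 6.48 MHz.
k=1: 46.42 MHz, 59.38 MHz.
k=2: 99.32 MHz, 112.28 MHz.
k=3: 152.22 MHz, 165.18 MHz.
Within [52.76 MHz, 101.66 MHz]: 59.38 MHz, 99.32 MHz.

59.38 MHz, 99.32 MHz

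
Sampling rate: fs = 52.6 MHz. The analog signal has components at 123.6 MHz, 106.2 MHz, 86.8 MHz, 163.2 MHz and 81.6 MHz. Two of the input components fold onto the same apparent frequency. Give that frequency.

18.4 MHz

fs/2 = 26.3 MHz.
123.6 MHz mod fs = 18.4 MHz.
18.4 MHz ≤ fs/2 = 26.3 MHz, appears at 18.4 MHz.
106.2 MHz mod fs = 1 MHz.
1 MHz ≤ fs/2 = 26.3 MHz, appears at 1 MHz.
86.8 MHz mod fs = 34.2 MHz.
34.2 MHz > fs/2 = 26.3 MHz, folds to fs − 34.2 MHz = 18.4 MHz.
163.2 MHz mod fs = 5.4 MHz.
5.4 MHz ≤ fs/2 = 26.3 MHz, appears at 5.4 MHz.
81.6 MHz mod fs = 29 MHz.
29 MHz > fs/2 = 26.3 MHz, folds to fs − 29 MHz = 23.6 MHz.
86.8 MHz and 123.6 MHz both map to 18.4 MHz.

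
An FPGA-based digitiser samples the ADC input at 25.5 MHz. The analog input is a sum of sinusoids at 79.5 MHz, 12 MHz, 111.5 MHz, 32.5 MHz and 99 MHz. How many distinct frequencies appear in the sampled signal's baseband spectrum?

fs/2 = 12.75 MHz.
79.5 MHz mod fs = 3 MHz.
3 MHz ≤ fs/2 = 12.75 MHz, appears at 3 MHz.
12 MHz ≤ fs/2 = 12.75 MHz, passes unchanged.
111.5 MHz mod fs = 9.5 MHz.
9.5 MHz ≤ fs/2 = 12.75 MHz, appears at 9.5 MHz.
32.5 MHz mod fs = 7 MHz.
7 MHz ≤ fs/2 = 12.75 MHz, appears at 7 MHz.
99 MHz mod fs = 22.5 MHz.
22.5 MHz > fs/2 = 12.75 MHz, folds to fs − 22.5 MHz = 3 MHz.
Distinct values: {3 MHz, 7 MHz, 9.5 MHz, 12 MHz} → 4.

4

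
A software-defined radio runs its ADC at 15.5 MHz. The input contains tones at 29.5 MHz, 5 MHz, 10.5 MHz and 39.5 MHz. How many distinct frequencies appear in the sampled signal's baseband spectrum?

fs/2 = 7.75 MHz.
29.5 MHz mod fs = 14 MHz.
14 MHz > fs/2 = 7.75 MHz, folds to fs − 14 MHz = 1.5 MHz.
5 MHz ≤ fs/2 = 7.75 MHz, passes unchanged.
10.5 MHz > fs/2 = 7.75 MHz, folds to fs − 10.5 MHz = 5 MHz.
39.5 MHz mod fs = 8.5 MHz.
8.5 MHz > fs/2 = 7.75 MHz, folds to fs − 8.5 MHz = 7 MHz.
Distinct values: {1.5 MHz, 5 MHz, 7 MHz} → 3.

3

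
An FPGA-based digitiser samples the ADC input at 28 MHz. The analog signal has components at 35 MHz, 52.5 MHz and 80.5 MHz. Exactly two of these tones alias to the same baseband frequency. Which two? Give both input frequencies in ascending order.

52.5 MHz, 80.5 MHz

fs/2 = 14 MHz.
35 MHz mod fs = 7 MHz.
7 MHz ≤ fs/2 = 14 MHz, appears at 7 MHz.
52.5 MHz mod fs = 24.5 MHz.
24.5 MHz > fs/2 = 14 MHz, folds to fs − 24.5 MHz = 3.5 MHz.
80.5 MHz mod fs = 24.5 MHz.
24.5 MHz > fs/2 = 14 MHz, folds to fs − 24.5 MHz = 3.5 MHz.
52.5 MHz and 80.5 MHz both map to 3.5 MHz.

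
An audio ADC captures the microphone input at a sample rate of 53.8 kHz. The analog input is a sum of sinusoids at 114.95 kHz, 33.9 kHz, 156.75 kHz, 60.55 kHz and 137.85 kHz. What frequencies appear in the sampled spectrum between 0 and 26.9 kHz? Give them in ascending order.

fs/2 = 26.9 kHz.
114.95 kHz mod fs = 7.35 kHz.
7.35 kHz ≤ fs/2 = 26.9 kHz, appears at 7.35 kHz.
33.9 kHz > fs/2 = 26.9 kHz, folds to fs − 33.9 kHz = 19.9 kHz.
156.75 kHz mod fs = 49.15 kHz.
49.15 kHz > fs/2 = 26.9 kHz, folds to fs − 49.15 kHz = 4.65 kHz.
60.55 kHz mod fs = 6.75 kHz.
6.75 kHz ≤ fs/2 = 26.9 kHz, appears at 6.75 kHz.
137.85 kHz mod fs = 30.25 kHz.
30.25 kHz > fs/2 = 26.9 kHz, folds to fs − 30.25 kHz = 23.55 kHz.
Distinct values: {4.65 kHz, 6.75 kHz, 7.35 kHz, 19.9 kHz, 23.55 kHz}.

4.65 kHz, 6.75 kHz, 7.35 kHz, 19.9 kHz, 23.55 kHz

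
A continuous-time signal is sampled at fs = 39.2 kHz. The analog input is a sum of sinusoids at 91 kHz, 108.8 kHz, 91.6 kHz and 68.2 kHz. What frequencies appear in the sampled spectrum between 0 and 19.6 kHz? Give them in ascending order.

8.8 kHz, 10.2 kHz, 12.6 kHz, 13.2 kHz

fs/2 = 19.6 kHz.
91 kHz mod fs = 12.6 kHz.
12.6 kHz ≤ fs/2 = 19.6 kHz, appears at 12.6 kHz.
108.8 kHz mod fs = 30.4 kHz.
30.4 kHz > fs/2 = 19.6 kHz, folds to fs − 30.4 kHz = 8.8 kHz.
91.6 kHz mod fs = 13.2 kHz.
13.2 kHz ≤ fs/2 = 19.6 kHz, appears at 13.2 kHz.
68.2 kHz mod fs = 29 kHz.
29 kHz > fs/2 = 19.6 kHz, folds to fs − 29 kHz = 10.2 kHz.
Distinct values: {8.8 kHz, 10.2 kHz, 12.6 kHz, 13.2 kHz}.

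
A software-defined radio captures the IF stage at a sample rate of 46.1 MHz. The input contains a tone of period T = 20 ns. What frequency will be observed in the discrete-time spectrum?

3.9 MHz

T = 20 ns → f = 1/T = 50 MHz.
50 MHz mod fs = 3.9 MHz.
3.9 MHz ≤ fs/2 = 23.05 MHz, appears at 3.9 MHz.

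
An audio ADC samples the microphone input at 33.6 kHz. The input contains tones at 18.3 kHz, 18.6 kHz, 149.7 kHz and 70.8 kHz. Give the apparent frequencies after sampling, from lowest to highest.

3.6 kHz, 15 kHz, 15.3 kHz

fs/2 = 16.8 kHz.
18.3 kHz > fs/2 = 16.8 kHz, folds to fs − 18.3 kHz = 15.3 kHz.
18.6 kHz > fs/2 = 16.8 kHz, folds to fs − 18.6 kHz = 15 kHz.
149.7 kHz mod fs = 15.3 kHz.
15.3 kHz ≤ fs/2 = 16.8 kHz, appears at 15.3 kHz.
70.8 kHz mod fs = 3.6 kHz.
3.6 kHz ≤ fs/2 = 16.8 kHz, appears at 3.6 kHz.
Distinct values: {3.6 kHz, 15 kHz, 15.3 kHz}.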